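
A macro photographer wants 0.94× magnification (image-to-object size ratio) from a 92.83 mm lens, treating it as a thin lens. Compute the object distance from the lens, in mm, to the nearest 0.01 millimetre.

191.59 mm

With m = dᵢ/dₒ and 1/f = 1/dₒ + 1/dᵢ, substituting dᵢ = m·dₒ gives 1/f = (1 + 1/m)/dₒ, hence dₒ = f·(1 + 1/m).
dₒ = 92.83 × (1 + 1/0.94) = 92.83 × 2.06383 ≈ 191.585 mm.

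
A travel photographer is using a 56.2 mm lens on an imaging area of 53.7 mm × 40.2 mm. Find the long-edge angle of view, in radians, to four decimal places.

0.8914 rad

Angle of view α = 2·arctan(w/2f) with w = 53.7 mm and f = 56.2 mm.
w/2f = 0.47776; arctan(0.47776) ≈ 0.4457 rad, so α ≈ 0.8914 rad.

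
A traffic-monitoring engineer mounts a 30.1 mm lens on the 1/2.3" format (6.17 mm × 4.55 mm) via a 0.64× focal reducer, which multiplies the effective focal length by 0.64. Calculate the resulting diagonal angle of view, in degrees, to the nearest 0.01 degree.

Effective focal length f = 30.1 × 0.64 = 19.264 mm.
Sensor diagonal = √(6.17² + 4.55²) = √58.7714 ≈ 7.6663 mm.
α = 2·arctan(7.666 / (2 × 19.264)) = 2·arctan(0.19898) ≈ 22.5073°.

22.51°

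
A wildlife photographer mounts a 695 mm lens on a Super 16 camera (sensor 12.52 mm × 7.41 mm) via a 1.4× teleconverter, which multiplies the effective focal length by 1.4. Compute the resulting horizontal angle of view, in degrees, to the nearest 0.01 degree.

0.74°

Effective focal length f = 695 × 1.4 = 973 mm.
α = 2·arctan(12.52 / (2 × 973)) = 2·arctan(0.00643) ≈ 0.7372°.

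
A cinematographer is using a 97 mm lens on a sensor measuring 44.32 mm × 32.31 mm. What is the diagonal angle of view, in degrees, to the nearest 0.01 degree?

Sensor diagonal = √(44.32² + 32.31²) = √3008.1985 ≈ 54.8470 mm.
Angle of view α = 2·arctan(d/2f) with d = 54.8470 mm and f = 97 mm.
d/2f = 0.28272; arctan(0.28272) ≈ 15.7865°, so α ≈ 31.5730°.

31.57°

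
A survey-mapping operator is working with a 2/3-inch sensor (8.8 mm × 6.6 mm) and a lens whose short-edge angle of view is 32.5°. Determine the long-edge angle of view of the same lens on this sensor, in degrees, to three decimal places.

42.475°

From the short-edge AOV: f = 6.6 / (2·tan(16.25°)) = 6.6 / 0.58295 ≈ 11.3218 mm.
Long-edge AOV = 2·arctan(8.8 / (2 × 11.3218)) = 2·arctan(0.38863) ≈ 42.4754°.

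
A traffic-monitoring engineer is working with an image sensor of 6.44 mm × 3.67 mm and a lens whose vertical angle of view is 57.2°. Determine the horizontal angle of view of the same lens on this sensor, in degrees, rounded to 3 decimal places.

87.466°

From the vertical AOV: f = 3.67 / (2·tan(28.6°)) = 3.67 / 1.09044 ≈ 3.3656 mm.
Horizontal AOV = 2·arctan(6.44 / (2 × 3.3656)) = 2·arctan(0.95673) ≈ 87.4664°.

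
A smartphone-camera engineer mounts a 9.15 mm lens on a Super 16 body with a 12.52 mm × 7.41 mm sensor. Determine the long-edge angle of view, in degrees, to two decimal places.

68.76°

Angle of view α = 2·arctan(w/2f) with w = 12.52 mm and f = 9.15 mm.
w/2f = 0.68415; arctan(0.68415) ≈ 34.3781°, so α ≈ 68.7562°.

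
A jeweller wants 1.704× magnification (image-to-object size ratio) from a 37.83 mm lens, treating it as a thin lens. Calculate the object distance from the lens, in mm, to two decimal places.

With m = dᵢ/dₒ and 1/f = 1/dₒ + 1/dᵢ, substituting dᵢ = m·dₒ gives 1/f = (1 + 1/m)/dₒ, hence dₒ = f·(1 + 1/m).
dₒ = 37.83 × (1 + 1/1.704) = 37.83 × 1.58685 ≈ 60.031 mm.

60.03 mm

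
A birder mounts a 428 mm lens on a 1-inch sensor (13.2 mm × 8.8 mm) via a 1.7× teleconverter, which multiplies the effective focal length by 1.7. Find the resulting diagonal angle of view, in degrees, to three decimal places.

1.249°

Effective focal length f = 428 × 1.7 = 727.6 mm.
Sensor diagonal = √(13.2² + 8.8²) = √251.6800 ≈ 15.8644 mm.
α = 2·arctan(15.864 / (2 × 727.6)) = 2·arctan(0.01090) ≈ 1.2492°.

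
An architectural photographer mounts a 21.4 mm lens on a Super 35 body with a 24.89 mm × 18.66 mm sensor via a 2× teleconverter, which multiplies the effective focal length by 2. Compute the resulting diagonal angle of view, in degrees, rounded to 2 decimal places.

Effective focal length f = 21.4 × 2 = 42.8 mm.
Sensor diagonal = √(24.89² + 18.66²) = √967.7077 ≈ 31.1080 mm.
α = 2·arctan(31.108 / (2 × 42.8)) = 2·arctan(0.36341) ≈ 39.9434°.

39.94°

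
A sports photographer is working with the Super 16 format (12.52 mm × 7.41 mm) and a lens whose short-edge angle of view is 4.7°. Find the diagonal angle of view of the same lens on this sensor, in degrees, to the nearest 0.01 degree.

9.21°

From the short-edge AOV: f = 7.41 / (2·tan(2.35°)) = 7.41 / 0.08208 ≈ 90.2816 mm.
Sensor diagonal = √(12.52² + 7.41²) = √211.6585 ≈ 14.5485 mm.
Diagonal AOV = 2·arctan(14.5485 / (2 × 90.2816)) = 2·arctan(0.08057) ≈ 9.2131°.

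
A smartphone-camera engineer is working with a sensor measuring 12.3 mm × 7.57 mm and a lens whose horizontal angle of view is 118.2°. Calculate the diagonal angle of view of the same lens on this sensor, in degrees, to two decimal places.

125.98°

From the horizontal AOV: f = 12.3 / (2·tan(59.1°)) = 12.3 / 3.34176 ≈ 3.6807 mm.
Sensor diagonal = √(12.3² + 7.57²) = √208.5949 ≈ 14.4428 mm.
Diagonal AOV = 2·arctan(14.4428 / (2 × 3.6807)) = 2·arctan(1.96197) ≈ 125.9848°.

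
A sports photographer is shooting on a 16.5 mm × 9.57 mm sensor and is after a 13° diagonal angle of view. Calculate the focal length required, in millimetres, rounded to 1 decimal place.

83.7 mm

Sensor diagonal = √(16.5² + 9.57²) = √363.8349 ≈ 19.0745 mm.
From α = 2·arctan(d/2f) we get f = d / (2·tan(α/2)).
With d = 19.0745 mm and α/2 = 6.5°, tan(α/2) ≈ 0.11394, so f ≈ 19.0745 / 0.22787 ≈ 83.7072 mm.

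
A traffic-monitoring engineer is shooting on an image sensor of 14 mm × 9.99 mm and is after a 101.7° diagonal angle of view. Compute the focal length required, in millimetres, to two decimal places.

7.00 mm

Sensor diagonal = √(14² + 9.99²) = √295.8001 ≈ 17.1988 mm.
From α = 2·arctan(d/2f) we get f = d / (2·tan(α/2)).
With d = 17.1988 mm and α/2 = 50.85°, tan(α/2) ≈ 1.22831, so f ≈ 17.1988 / 2.45662 ≈ 7.0010 mm.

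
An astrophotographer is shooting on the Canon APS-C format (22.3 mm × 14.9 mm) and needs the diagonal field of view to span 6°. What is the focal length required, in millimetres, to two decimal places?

Sensor diagonal = √(22.3² + 14.9²) = √719.3000 ≈ 26.8198 mm.
From α = 2·arctan(d/2f) we get f = d / (2·tan(α/2)).
With d = 26.8198 mm and α/2 = 3°, tan(α/2) ≈ 0.05241, so f ≈ 26.8198 / 0.10482 ≈ 255.8758 mm.

255.88 mm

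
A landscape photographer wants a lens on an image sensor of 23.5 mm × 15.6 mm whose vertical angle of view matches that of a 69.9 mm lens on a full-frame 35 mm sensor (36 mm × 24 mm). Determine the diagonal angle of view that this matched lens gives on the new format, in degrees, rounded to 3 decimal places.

34.489°

Equal vertical AOV ⇒ f₂ = f₁ · 15.6/24 = 69.9 × 0.65000 ≈ 45.4350 mm.
Sensor diagonal = √(23.5² + 15.6²) = √795.6100 ≈ 28.2066 mm.
Diagonal AOV on the new format = 2·arctan(28.2066 / (2 × 45.4350)) = 2·arctan(0.31041) ≈ 34.4893°.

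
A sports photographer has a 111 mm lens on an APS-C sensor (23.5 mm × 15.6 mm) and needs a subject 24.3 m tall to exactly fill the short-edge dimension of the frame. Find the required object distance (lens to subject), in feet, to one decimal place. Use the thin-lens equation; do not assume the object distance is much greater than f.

567.6 ft

W: 24.3 m = 24300 mm.
Magnification m = h/W = dᵢ/dₒ; combined with 1/f = 1/dₒ + 1/dᵢ this gives dₒ = f·(1 + W/h).
dₒ = 111 mm × (1 + 24300/15.6) = 111 × 1558.6923 ≈ 173014.846 mm = 173014.846/304.8 ft = 567.634 ft.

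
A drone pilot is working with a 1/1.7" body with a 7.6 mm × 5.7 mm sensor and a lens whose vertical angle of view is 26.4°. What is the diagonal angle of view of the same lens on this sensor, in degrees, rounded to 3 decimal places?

42.702°

From the vertical AOV: f = 5.7 / (2·tan(13.2°)) = 5.7 / 0.46910 ≈ 12.1510 mm.
Sensor diagonal = √(7.6² + 5.7²) = √90.2500 ≈ 9.5000 mm.
Diagonal AOV = 2·arctan(9.5000 / (2 × 12.1510)) = 2·arctan(0.39091) ≈ 42.7024°.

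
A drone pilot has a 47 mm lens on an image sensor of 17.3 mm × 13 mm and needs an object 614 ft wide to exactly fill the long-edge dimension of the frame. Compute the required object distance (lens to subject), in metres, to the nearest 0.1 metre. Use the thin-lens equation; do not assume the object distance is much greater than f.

508.5 m

W: 614 ft × 304.8 mm/ft = 187147.19 mm.
Magnification m = w/W = dᵢ/dₒ; combined with 1/f = 1/dₒ + 1/dᵢ this gives dₒ = f·(1 + W/w).
dₒ = 47 mm × (1 + 187147/17.3) = 47 × 10818.7569 ≈ 508481.573 mm = 508.482 m.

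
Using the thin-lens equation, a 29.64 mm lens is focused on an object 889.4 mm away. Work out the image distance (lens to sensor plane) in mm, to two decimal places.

1/dᵢ = 1/f − 1/dₒ = 1/29.64 − 1/889.4 = 0.0326138 mm⁻¹.
dᵢ = 1/0.0326138 ≈ 30.6618 mm.

30.66 mm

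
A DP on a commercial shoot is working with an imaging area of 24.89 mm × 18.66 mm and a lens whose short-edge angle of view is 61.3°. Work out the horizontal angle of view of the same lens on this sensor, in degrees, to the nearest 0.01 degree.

From the short-edge AOV: f = 18.66 / (2·tan(30.65°)) = 18.66 / 1.18515 ≈ 15.7448 mm.
Horizontal AOV = 2·arctan(24.89 / (2 × 15.7448)) = 2·arctan(0.79042) ≈ 76.6471°.

76.65°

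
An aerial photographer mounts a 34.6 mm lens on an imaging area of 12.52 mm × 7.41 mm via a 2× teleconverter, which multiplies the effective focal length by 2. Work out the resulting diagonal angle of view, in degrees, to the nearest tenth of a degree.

Effective focal length f = 34.6 × 2 = 69.2 mm.
Sensor diagonal = √(12.52² + 7.41²) = √211.6585 ≈ 14.5485 mm.
α = 2·arctan(14.548 / (2 × 69.2)) = 2·arctan(0.10512) ≈ 12.0017°.

12.0°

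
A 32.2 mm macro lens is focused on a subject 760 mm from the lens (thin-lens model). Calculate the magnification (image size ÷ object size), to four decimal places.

Thin lens: 1/f = 1/dₒ + 1/dᵢ → 1/dᵢ = 1/32.2 − 1/760 = 0.0297401 mm⁻¹, so dᵢ ≈ 33.6246 mm.
Magnification m = dᵢ/dₒ = 33.6246/760 ≈ 0.04424.

0.0442×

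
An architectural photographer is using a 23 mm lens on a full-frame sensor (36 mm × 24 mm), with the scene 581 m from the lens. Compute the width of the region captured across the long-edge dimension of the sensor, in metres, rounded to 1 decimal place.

909.4 m

dₒ: 581 m = 581000 mm.
Similar triangles through the lens centre give W/dₒ = w/dᵢ; with 1/f = 1/dₒ + 1/dᵢ this gives W = w·(dₒ − f)/f.
W = 36 mm × (581000 − 23) / 23 = 36 × 25259.8696 ≈ 909355.304 mm = 909.355 m.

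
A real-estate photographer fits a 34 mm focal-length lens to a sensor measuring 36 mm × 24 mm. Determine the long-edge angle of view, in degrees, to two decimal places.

Angle of view α = 2·arctan(w/2f) with w = 36 mm and f = 34 mm.
w/2f = 0.52941; arctan(0.52941) ≈ 27.8973°, so α ≈ 55.7945°.

55.79°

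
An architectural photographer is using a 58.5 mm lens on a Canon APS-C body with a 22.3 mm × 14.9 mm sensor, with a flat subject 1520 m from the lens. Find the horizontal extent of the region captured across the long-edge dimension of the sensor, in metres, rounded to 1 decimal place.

dₒ: 1520 m = 1.52e+06 mm.
Similar triangles through the lens centre give W/dₒ = w/dᵢ; with 1/f = 1/dₒ + 1/dᵢ this gives W = w·(dₒ − f)/f.
W = 22.3 mm × (1.52e+06 − 58.5) / 58.5 = 22.3 × 25981.9060 ≈ 579396.503 mm = 579.397 m.

579.4 m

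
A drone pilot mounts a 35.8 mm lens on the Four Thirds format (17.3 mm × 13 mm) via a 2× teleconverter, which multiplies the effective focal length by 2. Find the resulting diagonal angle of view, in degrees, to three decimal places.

Effective focal length f = 35.8 × 2 = 71.6 mm.
Sensor diagonal = √(17.3² + 13²) = √468.2900 ≈ 21.6400 mm.
α = 2·arctan(21.640 / (2 × 71.6)) = 2·arctan(0.15112) ≈ 17.1867°.

17.187°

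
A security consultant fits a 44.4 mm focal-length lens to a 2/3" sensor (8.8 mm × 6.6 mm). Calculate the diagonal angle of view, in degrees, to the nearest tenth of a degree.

Sensor diagonal = √(8.8² + 6.6²) = √121.0000 ≈ 11.0000 mm.
Angle of view α = 2·arctan(d/2f) with d = 11.0000 mm and f = 44.4 mm.
d/2f = 0.12387; arctan(0.12387) ≈ 7.0615°, so α ≈ 14.1230°.

14.1°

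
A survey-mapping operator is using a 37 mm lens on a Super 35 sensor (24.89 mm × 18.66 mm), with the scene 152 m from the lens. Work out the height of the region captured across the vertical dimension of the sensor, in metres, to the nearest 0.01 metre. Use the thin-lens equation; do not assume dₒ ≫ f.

76.64 m

dₒ: 152 m = 152000 mm.
Similar triangles through the lens centre give W/dₒ = h/dᵢ; with 1/f = 1/dₒ + 1/dᵢ this gives W = h·(dₒ − f)/f.
W = 18.66 mm × (152000 − 37) / 37 = 18.66 × 4107.1081 ≈ 76638.637 mm = 76.6386 m.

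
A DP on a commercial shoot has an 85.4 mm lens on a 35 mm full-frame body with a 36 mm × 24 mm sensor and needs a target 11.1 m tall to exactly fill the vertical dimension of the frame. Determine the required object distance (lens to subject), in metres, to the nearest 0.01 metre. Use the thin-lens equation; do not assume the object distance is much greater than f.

39.58 m

W: 11.1 m = 11100 mm.
Magnification m = h/W = dᵢ/dₒ; combined with 1/f = 1/dₒ + 1/dᵢ this gives dₒ = f·(1 + W/h).
dₒ = 85.4 mm × (1 + 11100/24) = 85.4 × 463.5000 ≈ 39582.900 mm = 39.5829 m.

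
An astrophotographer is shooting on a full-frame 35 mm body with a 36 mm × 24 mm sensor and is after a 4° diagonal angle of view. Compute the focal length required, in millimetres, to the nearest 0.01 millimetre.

Sensor diagonal = √(36² + 24²) = √1872.0000 ≈ 43.2666 mm.
From α = 2·arctan(d/2f) we get f = d / (2·tan(α/2)).
With d = 43.2666 mm and α/2 = 2°, tan(α/2) ≈ 0.03492, so f ≈ 43.2666 / 0.06984 ≈ 619.4969 mm.

619.50 mm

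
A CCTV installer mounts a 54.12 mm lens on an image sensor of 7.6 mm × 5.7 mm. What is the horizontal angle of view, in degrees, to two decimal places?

Angle of view α = 2·arctan(w/2f) with w = 7.6 mm and f = 54.12 mm.
w/2f = 0.07021; arctan(0.07021) ≈ 4.0164°, so α ≈ 8.0328°.

8.03°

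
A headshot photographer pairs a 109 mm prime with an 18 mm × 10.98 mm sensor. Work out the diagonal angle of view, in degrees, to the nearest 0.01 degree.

Sensor diagonal = √(18² + 10.98²) = √444.5604 ≈ 21.0846 mm.
Angle of view α = 2·arctan(d/2f) with d = 21.0846 mm and f = 109 mm.
d/2f = 0.09672; arctan(0.09672) ≈ 5.5244°, so α ≈ 11.0487°.

11.05°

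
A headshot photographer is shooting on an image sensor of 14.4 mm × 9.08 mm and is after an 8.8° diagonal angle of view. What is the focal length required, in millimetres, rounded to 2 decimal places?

Sensor diagonal = √(14.4² + 9.08²) = √289.8064 ≈ 17.0237 mm.
From α = 2·arctan(d/2f) we get f = d / (2·tan(α/2)).
With d = 17.0237 mm and α/2 = 4.4°, tan(α/2) ≈ 0.07695, so f ≈ 17.0237 / 0.15389 ≈ 110.6214 mm.

110.62 mm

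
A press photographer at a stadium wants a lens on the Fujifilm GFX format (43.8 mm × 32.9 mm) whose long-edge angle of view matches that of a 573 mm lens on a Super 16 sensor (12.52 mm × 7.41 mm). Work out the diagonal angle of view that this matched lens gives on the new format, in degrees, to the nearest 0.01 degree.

1.57°

Equal long-edge AOV ⇒ f₂ = f₁ · 43.8/12.52 = 573 × 3.49840 ≈ 2004.5847 mm.
Sensor diagonal = √(43.8² + 32.9²) = √3000.8500 ≈ 54.7800 mm.
Diagonal AOV on the new format = 2·arctan(54.7800 / (2 × 2004.5847)) = 2·arctan(0.01366) ≈ 1.5656°.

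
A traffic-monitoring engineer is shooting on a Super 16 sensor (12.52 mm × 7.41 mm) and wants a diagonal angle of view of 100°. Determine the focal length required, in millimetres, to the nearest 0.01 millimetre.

Sensor diagonal = √(12.52² + 7.41²) = √211.6585 ≈ 14.5485 mm.
From α = 2·arctan(d/2f) we get f = d / (2·tan(α/2)).
With d = 14.5485 mm and α/2 = 50°, tan(α/2) ≈ 1.19175, so f ≈ 14.5485 / 2.38351 ≈ 6.1038 mm.

6.10 mm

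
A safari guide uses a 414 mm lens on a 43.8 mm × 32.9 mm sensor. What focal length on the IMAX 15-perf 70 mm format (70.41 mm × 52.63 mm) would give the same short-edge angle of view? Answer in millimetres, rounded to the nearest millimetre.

Equal angle of view means equal height/f ratio, so f₂ = f₁ · (height₂/height₁) = 414 × 52.63/32.9.
f₂ = 414 × 1.59970 ≈ 662.274 mm.

662 mm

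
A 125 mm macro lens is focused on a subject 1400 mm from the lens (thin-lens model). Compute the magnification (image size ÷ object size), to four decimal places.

Thin lens: 1/f = 1/dₒ + 1/dᵢ → 1/dᵢ = 1/125 − 1/1400 = 0.0072857 mm⁻¹, so dᵢ ≈ 137.2549 mm.
Magnification m = dᵢ/dₒ = 137.2549/1400 ≈ 0.09804.

0.0980×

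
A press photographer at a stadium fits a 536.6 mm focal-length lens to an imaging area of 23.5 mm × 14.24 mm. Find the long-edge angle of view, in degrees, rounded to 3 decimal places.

Angle of view α = 2·arctan(w/2f) with w = 23.5 mm and f = 536.6 mm.
w/2f = 0.02190; arctan(0.02190) ≈ 1.2544°, so α ≈ 2.5088°.

2.509°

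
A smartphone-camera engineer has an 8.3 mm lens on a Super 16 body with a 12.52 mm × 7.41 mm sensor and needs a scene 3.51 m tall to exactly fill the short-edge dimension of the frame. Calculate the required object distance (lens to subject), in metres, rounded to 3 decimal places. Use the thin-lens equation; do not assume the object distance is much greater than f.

3.940 m

W: 3.51 m = 3510 mm.
Magnification m = h/W = dᵢ/dₒ; combined with 1/f = 1/dₒ + 1/dᵢ this gives dₒ = f·(1 + W/h).
dₒ = 8.3 mm × (1 + 3510/7.41) = 8.3 × 474.6842 ≈ 3939.879 mm = 3.93988 m.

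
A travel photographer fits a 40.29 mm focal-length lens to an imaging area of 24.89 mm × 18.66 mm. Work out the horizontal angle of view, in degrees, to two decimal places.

34.33°

Angle of view α = 2·arctan(w/2f) with w = 24.89 mm and f = 40.29 mm.
w/2f = 0.30889; arctan(0.30889) ≈ 17.1652°, so α ≈ 34.3303°.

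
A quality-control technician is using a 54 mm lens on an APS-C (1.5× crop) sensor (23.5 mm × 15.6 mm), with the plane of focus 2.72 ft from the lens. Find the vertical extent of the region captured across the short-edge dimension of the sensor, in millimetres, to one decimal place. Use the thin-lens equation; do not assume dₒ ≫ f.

dₒ: 2.72 ft × 304.8 mm/ft = 829.06 mm.
Similar triangles through the lens centre give W/dₒ = h/dᵢ; with 1/f = 1/dₒ + 1/dᵢ this gives W = h·(dₒ − f)/f.
W = 15.6 mm × (829.056 − 54) / 54 = 15.6 × 14.3529 ≈ 223.905 mm.

223.9 mm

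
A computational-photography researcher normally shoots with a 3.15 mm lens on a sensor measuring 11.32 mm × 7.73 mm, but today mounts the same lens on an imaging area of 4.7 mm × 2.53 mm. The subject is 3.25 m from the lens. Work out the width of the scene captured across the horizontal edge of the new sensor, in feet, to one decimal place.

15.9 ft

The focal length stays 3.15 mm; the relevant sensor dimension is now w = 4.7 mm. Object distance dₒ = 3.25 m = 3250 mm.
Thin-lens field width W = w·(dₒ − f)/f = 4.7 × (3250 − 3.15)/3.15 ≈ 4844.506 mm = 4844.506/304.8 ft = 15.8941 ft.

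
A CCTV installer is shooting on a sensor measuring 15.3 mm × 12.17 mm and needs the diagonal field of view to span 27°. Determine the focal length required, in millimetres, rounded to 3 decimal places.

Sensor diagonal = √(15.3² + 12.17²) = √382.1989 ≈ 19.5499 mm.
From α = 2·arctan(d/2f) we get f = d / (2·tan(α/2)).
With d = 19.5499 mm and α/2 = 13.5°, tan(α/2) ≈ 0.24008, so f ≈ 19.5499 / 0.48016 ≈ 40.7156 mm.

40.716 mm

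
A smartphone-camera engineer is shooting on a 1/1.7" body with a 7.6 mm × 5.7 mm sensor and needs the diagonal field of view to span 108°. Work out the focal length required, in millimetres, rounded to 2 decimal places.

3.45 mm

Sensor diagonal = √(7.6² + 5.7²) = √90.2500 ≈ 9.5000 mm.
From α = 2·arctan(d/2f) we get f = d / (2·tan(α/2)).
With d = 9.5000 mm and α/2 = 54°, tan(α/2) ≈ 1.37638, so f ≈ 9.5000 / 2.75276 ≈ 3.4511 mm.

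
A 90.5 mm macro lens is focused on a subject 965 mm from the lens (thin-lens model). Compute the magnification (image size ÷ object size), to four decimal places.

0.1035×

Thin lens: 1/f = 1/dₒ + 1/dᵢ → 1/dᵢ = 1/90.5 − 1/965 = 0.0100135 mm⁻¹, so dᵢ ≈ 99.8656 mm.
Magnification m = dᵢ/dₒ = 99.8656/965 ≈ 0.10349.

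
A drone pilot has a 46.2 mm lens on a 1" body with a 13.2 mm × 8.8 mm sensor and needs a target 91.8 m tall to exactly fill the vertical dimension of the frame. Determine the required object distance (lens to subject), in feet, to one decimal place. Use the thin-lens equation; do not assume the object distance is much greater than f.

W: 91.8 m = 91800 mm.
Magnification m = h/W = dᵢ/dₒ; combined with 1/f = 1/dₒ + 1/dᵢ this gives dₒ = f·(1 + W/h).
dₒ = 46.2 mm × (1 + 91800/8.8) = 46.2 × 10432.8182 ≈ 481996.200 mm = 481996.200/304.8 ft = 1581.35 ft.

1581.4 ft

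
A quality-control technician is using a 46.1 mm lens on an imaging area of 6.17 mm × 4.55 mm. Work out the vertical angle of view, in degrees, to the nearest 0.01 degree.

5.65°

Angle of view α = 2·arctan(h/2f) with h = 4.55 mm and f = 46.1 mm.
h/2f = 0.04935; arctan(0.04935) ≈ 2.8252°, so α ≈ 5.6504°.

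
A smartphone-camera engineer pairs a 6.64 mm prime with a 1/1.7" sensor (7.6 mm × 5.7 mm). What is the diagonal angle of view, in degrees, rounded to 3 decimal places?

Sensor diagonal = √(7.6² + 5.7²) = √90.2500 ≈ 9.5000 mm.
Angle of view α = 2·arctan(d/2f) with d = 9.5000 mm and f = 6.64 mm.
d/2f = 0.71536; arctan(0.71536) ≈ 35.5785°, so α ≈ 71.1569°.

71.157°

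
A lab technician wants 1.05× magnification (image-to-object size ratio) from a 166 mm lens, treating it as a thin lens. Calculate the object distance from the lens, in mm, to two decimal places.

324.10 mm

With m = dᵢ/dₒ and 1/f = 1/dₒ + 1/dᵢ, substituting dᵢ = m·dₒ gives 1/f = (1 + 1/m)/dₒ, hence dₒ = f·(1 + 1/m).
dₒ = 166 × (1 + 1/1.05) = 166 × 1.95238 ≈ 324.095 mm.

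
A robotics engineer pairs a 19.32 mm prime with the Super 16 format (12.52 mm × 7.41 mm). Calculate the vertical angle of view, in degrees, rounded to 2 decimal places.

Angle of view α = 2·arctan(h/2f) with h = 7.41 mm and f = 19.32 mm.
h/2f = 0.19177; arctan(0.19177) ≈ 10.8558°, so α ≈ 21.7117°.

21.71°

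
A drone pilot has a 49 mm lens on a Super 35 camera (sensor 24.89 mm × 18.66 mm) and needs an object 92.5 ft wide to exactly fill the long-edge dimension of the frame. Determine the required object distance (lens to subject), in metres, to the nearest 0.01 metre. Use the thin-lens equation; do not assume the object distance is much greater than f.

55.55 m

W: 92.5 ft × 304.8 mm/ft = 28194.00 mm.
Magnification m = w/W = dᵢ/dₒ; combined with 1/f = 1/dₒ + 1/dᵢ this gives dₒ = f·(1 + W/w).
dₒ = 49 mm × (1 + 28194/24.89) = 49 × 1133.7440 ≈ 55553.458 mm = 55.5535 m.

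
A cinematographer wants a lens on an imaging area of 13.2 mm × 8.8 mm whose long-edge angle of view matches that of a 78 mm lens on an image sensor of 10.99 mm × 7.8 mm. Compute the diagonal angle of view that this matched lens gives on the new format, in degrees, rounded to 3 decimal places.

9.679°

Equal long-edge AOV ⇒ f₂ = f₁ · 13.2/10.99 = 78 × 1.20109 ≈ 93.6852 mm.
Sensor diagonal = √(13.2² + 8.8²) = √251.6800 ≈ 15.8644 mm.
Diagonal AOV on the new format = 2·arctan(15.8644 / (2 × 93.6852)) = 2·arctan(0.08467) ≈ 9.6792°.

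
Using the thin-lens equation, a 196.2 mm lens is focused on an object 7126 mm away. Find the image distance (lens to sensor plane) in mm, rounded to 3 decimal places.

1/dᵢ = 1/f − 1/dₒ = 1/196.2 − 1/7126 = 0.0049565 mm⁻¹.
dᵢ = 1/0.0049565 ≈ 201.7549 mm.

201.755 mm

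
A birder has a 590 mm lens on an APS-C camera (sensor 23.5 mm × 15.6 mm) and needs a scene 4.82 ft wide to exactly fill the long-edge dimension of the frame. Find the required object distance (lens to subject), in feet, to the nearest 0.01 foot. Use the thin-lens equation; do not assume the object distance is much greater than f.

W: 4.82 ft × 304.8 mm/ft = 1469.14 mm.
Magnification m = w/W = dᵢ/dₒ; combined with 1/f = 1/dₒ + 1/dᵢ this gives dₒ = f·(1 + W/w).
dₒ = 590 mm × (1 + 1469.14/23.5) = 590 × 63.5164 ≈ 37474.690 mm = 37474.690/304.8 ft = 122.948 ft.

122.95 ft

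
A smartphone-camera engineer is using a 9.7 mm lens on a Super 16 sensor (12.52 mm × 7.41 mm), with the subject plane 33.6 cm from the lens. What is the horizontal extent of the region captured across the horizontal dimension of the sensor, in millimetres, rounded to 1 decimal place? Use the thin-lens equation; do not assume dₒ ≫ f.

dₒ: 33.6 cm = 336 mm.
Similar triangles through the lens centre give W/dₒ = w/dᵢ; with 1/f = 1/dₒ + 1/dᵢ this gives W = w·(dₒ − f)/f.
W = 12.52 mm × (336 − 9.7) / 9.7 = 12.52 × 33.6392 ≈ 421.162 mm.

421.2 mm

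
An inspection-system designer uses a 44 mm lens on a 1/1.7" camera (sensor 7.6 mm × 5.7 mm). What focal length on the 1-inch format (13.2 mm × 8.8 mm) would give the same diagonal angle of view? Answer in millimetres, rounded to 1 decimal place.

Sensor diagonal = √(7.6² + 5.7²) = √90.2500 ≈ 9.5000 mm.
Sensor diagonal = √(13.2² + 8.8²) = √251.6800 ≈ 15.8644 mm.
Equal angle of view means equal diagonal/f ratio, so f₂ = f₁ · (diagonal₂/diagonal₁) = 44 × 15.8644/9.5000.
f₂ = 44 × 1.66994 ≈ 73.477 mm.

73.5 mm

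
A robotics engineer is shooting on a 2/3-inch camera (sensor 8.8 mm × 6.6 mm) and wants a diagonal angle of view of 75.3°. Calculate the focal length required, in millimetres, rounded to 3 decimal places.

7.129 mm

Sensor diagonal = √(8.8² + 6.6²) = √121.0000 ≈ 11.0000 mm.
From α = 2·arctan(d/2f) we get f = d / (2·tan(α/2)).
With d = 11.0000 mm and α/2 = 37.65°, tan(α/2) ≈ 0.77149, so f ≈ 11.0000 / 1.54299 ≈ 7.1290 mm.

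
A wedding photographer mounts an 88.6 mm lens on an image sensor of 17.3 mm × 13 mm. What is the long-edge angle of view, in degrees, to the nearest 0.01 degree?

Angle of view α = 2·arctan(w/2f) with w = 17.3 mm and f = 88.6 mm.
w/2f = 0.09763; arctan(0.09763) ≈ 5.5761°, so α ≈ 11.1522°.

11.15°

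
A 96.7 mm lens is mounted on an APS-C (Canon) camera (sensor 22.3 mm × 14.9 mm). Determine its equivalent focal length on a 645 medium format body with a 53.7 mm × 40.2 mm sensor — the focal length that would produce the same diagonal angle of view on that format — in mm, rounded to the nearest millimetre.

242 mm

Sensor diagonal = √(22.3² + 14.9²) = √719.3000 ≈ 26.8198 mm.
Sensor diagonal = √(53.7² + 40.2²) = √4499.7300 ≈ 67.0800 mm.
Equal angle of view means equal diagonal/f ratio, so f₂ = f₁ · (diagonal₂/diagonal₁) = 96.7 × 67.0800/26.8198.
f₂ = 96.7 × 2.50114 ≈ 241.860 mm.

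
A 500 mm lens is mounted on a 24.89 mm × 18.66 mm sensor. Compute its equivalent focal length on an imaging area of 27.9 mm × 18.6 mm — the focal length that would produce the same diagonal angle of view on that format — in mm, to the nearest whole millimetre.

Sensor diagonal = √(24.89² + 18.66²) = √967.7077 ≈ 31.1080 mm.
Sensor diagonal = √(27.9² + 18.6²) = √1124.3700 ≈ 33.5316 mm.
Equal angle of view means equal diagonal/f ratio, so f₂ = f₁ · (diagonal₂/diagonal₁) = 500 × 33.5316/31.1080.
f₂ = 500 × 1.07791 ≈ 538.955 mm.

539 mm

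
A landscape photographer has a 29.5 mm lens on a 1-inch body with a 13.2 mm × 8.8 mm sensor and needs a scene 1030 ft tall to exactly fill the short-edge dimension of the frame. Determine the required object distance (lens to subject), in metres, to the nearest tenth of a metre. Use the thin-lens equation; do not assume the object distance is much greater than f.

1052.5 m

W: 1030 ft × 304.8 mm/ft = 313943.99 mm.
Magnification m = h/W = dᵢ/dₒ; combined with 1/f = 1/dₒ + 1/dᵢ this gives dₒ = f·(1 + W/h).
dₒ = 29.5 mm × (1 + 313944/8.8) = 29.5 × 35676.4534 ≈ 1052455.375 mm = 1052.46 m.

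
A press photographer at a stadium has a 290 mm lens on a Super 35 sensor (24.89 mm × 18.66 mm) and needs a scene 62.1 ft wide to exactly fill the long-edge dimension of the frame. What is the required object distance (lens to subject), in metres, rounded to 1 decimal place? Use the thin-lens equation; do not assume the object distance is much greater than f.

W: 62.1 ft × 304.8 mm/ft = 18928.08 mm.
Magnification m = w/W = dᵢ/dₒ; combined with 1/f = 1/dₒ + 1/dᵢ this gives dₒ = f·(1 + W/w).
dₒ = 290 mm × (1 + 18928.1/24.89) = 290 × 761.4692 ≈ 220826.080 mm = 220.826 m.

220.8 m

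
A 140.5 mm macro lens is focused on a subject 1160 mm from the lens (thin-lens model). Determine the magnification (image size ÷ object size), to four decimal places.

Thin lens: 1/f = 1/dₒ + 1/dᵢ → 1/dᵢ = 1/140.5 − 1/1160 = 0.0062554 mm⁻¹, so dᵢ ≈ 159.8627 mm.
Magnification m = dᵢ/dₒ = 159.8627/1160 ≈ 0.13781.

0.1378×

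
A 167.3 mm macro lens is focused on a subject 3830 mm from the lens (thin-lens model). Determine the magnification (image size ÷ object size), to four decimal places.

Thin lens: 1/f = 1/dₒ + 1/dᵢ → 1/dᵢ = 1/167.3 − 1/3830 = 0.0057162 mm⁻¹, so dᵢ ≈ 174.9417 mm.
Magnification m = dᵢ/dₒ = 174.9417/3830 ≈ 0.04568.

0.0457×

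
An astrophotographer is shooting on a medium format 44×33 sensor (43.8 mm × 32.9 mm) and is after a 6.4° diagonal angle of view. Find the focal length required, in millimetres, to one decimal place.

489.9 mm

Sensor diagonal = √(43.8² + 32.9²) = √3000.8500 ≈ 54.7800 mm.
From α = 2·arctan(d/2f) we get f = d / (2·tan(α/2)).
With d = 54.7800 mm and α/2 = 3.2°, tan(α/2) ≈ 0.05591, so f ≈ 54.7800 / 0.11182 ≈ 489.9062 mm.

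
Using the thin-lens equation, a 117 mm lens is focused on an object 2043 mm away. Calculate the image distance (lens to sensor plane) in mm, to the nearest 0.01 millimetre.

1/dᵢ = 1/f − 1/dₒ = 1/117 − 1/2043 = 0.0080575 mm⁻¹.
dᵢ = 1/0.0080575 ≈ 124.1075 mm.

124.11 mm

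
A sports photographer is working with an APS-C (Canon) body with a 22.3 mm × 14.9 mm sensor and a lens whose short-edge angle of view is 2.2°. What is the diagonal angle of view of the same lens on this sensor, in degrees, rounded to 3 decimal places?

From the short-edge AOV: f = 14.9 / (2·tan(1.1°)) = 14.9 / 0.03840 ≈ 388.0010 mm.
Sensor diagonal = √(22.3² + 14.9²) = √719.3000 ≈ 26.8198 mm.
Diagonal AOV = 2·arctan(26.8198 / (2 × 388.0010)) = 2·arctan(0.03456) ≈ 3.9589°.

3.959°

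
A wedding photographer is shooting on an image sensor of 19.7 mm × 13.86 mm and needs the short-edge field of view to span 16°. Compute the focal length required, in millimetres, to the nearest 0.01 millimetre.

49.31 mm

From α = 2·arctan(h/2f) we get f = h / (2·tan(α/2)).
With h = 13.86 mm and α/2 = 8°, tan(α/2) ≈ 0.14054, so f ≈ 13.86 / 0.28108 ≈ 49.3095 mm.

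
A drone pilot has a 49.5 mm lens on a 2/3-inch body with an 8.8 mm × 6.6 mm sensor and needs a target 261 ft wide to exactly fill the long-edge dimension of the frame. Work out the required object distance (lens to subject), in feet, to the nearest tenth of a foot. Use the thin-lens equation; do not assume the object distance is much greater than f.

1468.3 ft

W: 261 ft × 304.8 mm/ft = 79552.80 mm.
Magnification m = w/W = dᵢ/dₒ; combined with 1/f = 1/dₒ + 1/dᵢ this gives dₒ = f·(1 + W/w).
dₒ = 49.5 mm × (1 + 79552.8/8.8) = 49.5 × 9041.0906 ≈ 447533.986 mm = 447533.986/304.8 ft = 1468.29 ft.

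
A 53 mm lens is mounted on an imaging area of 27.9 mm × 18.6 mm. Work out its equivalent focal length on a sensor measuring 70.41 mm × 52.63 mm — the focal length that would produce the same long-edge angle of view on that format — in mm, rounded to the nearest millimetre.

Equal angle of view means equal width/f ratio, so f₂ = f₁ · (width₂/width₁) = 53 × 70.41/27.9.
f₂ = 53 × 2.52366 ≈ 133.754 mm.

134 mm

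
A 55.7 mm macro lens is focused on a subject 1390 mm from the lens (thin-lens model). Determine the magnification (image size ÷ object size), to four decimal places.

Thin lens: 1/f = 1/dₒ + 1/dᵢ → 1/dᵢ = 1/55.7 − 1/1390 = 0.0172339 mm⁻¹, so dᵢ ≈ 58.0252 mm.
Magnification m = dᵢ/dₒ = 58.0252/1390 ≈ 0.04174.

0.0417×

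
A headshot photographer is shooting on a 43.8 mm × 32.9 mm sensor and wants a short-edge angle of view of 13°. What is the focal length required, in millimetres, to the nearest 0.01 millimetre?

From α = 2·arctan(h/2f) we get f = h / (2·tan(α/2)).
With h = 32.9 mm and α/2 = 6.5°, tan(α/2) ≈ 0.11394, so f ≈ 32.9 / 0.22787 ≈ 144.3798 mm.

144.38 mm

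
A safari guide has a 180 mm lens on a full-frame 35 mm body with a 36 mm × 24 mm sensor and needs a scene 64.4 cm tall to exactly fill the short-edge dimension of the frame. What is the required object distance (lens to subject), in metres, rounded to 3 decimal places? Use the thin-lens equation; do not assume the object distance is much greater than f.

W: 64.4 cm = 644 mm.
Magnification m = h/W = dᵢ/dₒ; combined with 1/f = 1/dₒ + 1/dᵢ this gives dₒ = f·(1 + W/h).
dₒ = 180 mm × (1 + 644/24) = 180 × 27.8333 ≈ 5010.000 mm = 5.01 m.

5.010 m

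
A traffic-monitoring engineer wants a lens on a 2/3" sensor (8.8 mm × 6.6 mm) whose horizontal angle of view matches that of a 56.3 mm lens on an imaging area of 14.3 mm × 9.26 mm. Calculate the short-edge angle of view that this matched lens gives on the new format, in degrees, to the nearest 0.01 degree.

10.88°

Equal horizontal AOV ⇒ f₂ = f₁ · 8.8/14.3 = 56.3 × 0.61538 ≈ 34.6462 mm.
Short-edge AOV on the new format = 2·arctan(6.6 / (2 × 34.6462)) = 2·arctan(0.09525) ≈ 10.8819°.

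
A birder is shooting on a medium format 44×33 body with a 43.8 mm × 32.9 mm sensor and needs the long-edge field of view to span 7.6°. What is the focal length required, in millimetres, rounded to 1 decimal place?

From α = 2·arctan(w/2f) we get f = w / (2·tan(α/2)).
With w = 43.8 mm and α/2 = 3.8°, tan(α/2) ≈ 0.06642, so f ≈ 43.8 / 0.13284 ≈ 329.7203 mm.

329.7 mm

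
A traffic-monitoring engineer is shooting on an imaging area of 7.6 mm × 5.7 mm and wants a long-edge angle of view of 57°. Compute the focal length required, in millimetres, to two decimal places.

7.00 mm

From α = 2·arctan(w/2f) we get f = w / (2·tan(α/2)).
With w = 7.6 mm and α/2 = 28.5°, tan(α/2) ≈ 0.54296, so f ≈ 7.6 / 1.08591 ≈ 6.9987 mm.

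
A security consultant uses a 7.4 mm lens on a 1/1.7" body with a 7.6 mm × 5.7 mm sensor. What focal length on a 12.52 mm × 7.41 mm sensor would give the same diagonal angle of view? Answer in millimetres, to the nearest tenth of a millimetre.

Sensor diagonal = √(7.6² + 5.7²) = √90.2500 ≈ 9.5000 mm.
Sensor diagonal = √(12.52² + 7.41²) = √211.6585 ≈ 14.5485 mm.
Equal angle of view means equal diagonal/f ratio, so f₂ = f₁ · (diagonal₂/diagonal₁) = 7.4 × 14.5485/9.5000.
f₂ = 7.4 × 1.53142 ≈ 11.333 mm.

11.3 mm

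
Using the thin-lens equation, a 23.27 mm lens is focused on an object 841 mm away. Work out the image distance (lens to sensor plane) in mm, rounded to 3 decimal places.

1/dᵢ = 1/f − 1/dₒ = 1/23.27 − 1/841 = 0.0417847 mm⁻¹.
dᵢ = 1/0.0417847 ≈ 23.9322 mm.

23.932 mm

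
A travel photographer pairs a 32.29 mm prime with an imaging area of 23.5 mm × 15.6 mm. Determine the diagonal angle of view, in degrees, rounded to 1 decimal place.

47.2°

Sensor diagonal = √(23.5² + 15.6²) = √795.6100 ≈ 28.2066 mm.
Angle of view α = 2·arctan(d/2f) with d = 28.2066 mm and f = 32.29 mm.
d/2f = 0.43677; arctan(0.43677) ≈ 23.5942°, so α ≈ 47.1885°.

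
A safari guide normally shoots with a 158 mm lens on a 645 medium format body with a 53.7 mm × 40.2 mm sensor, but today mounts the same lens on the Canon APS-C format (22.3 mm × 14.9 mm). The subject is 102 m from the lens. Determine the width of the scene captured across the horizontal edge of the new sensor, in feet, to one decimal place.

The focal length stays 158 mm; the relevant sensor dimension is now w = 22.3 mm. Object distance dₒ = 102 m = 102000 mm.
Thin-lens field width W = w·(dₒ − f)/f = 22.3 × (102000 − 158)/158 ≈ 14373.903 mm = 14373.903/304.8 ft = 47.1585 ft.

47.2 ft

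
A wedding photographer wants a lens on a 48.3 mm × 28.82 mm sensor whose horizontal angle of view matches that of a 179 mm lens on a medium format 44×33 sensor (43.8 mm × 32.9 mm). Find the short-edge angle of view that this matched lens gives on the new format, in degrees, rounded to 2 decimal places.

Equal horizontal AOV ⇒ f₂ = f₁ · 48.3/43.8 = 179 × 1.10274 ≈ 197.3904 mm.
Short-edge AOV on the new format = 2·arctan(28.82 / (2 × 197.3904)) = 2·arctan(0.07300) ≈ 8.3507°.

8.35°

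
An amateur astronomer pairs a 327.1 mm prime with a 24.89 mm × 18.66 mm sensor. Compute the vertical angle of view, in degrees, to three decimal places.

3.268°

Angle of view α = 2·arctan(h/2f) with h = 18.66 mm and f = 327.1 mm.
h/2f = 0.02852; arctan(0.02852) ≈ 1.6338°, so α ≈ 3.2677°.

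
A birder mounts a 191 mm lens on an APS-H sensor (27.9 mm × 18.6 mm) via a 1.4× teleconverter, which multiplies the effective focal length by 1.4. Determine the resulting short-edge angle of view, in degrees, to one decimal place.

4.0°

Effective focal length f = 191 × 1.4 = 267.4 mm.
α = 2·arctan(18.6 / (2 × 267.4)) = 2·arctan(0.03478) ≈ 3.9838°.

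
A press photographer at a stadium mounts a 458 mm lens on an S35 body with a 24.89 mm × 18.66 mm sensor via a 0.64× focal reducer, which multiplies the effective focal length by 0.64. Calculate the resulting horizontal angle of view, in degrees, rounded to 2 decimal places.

4.86°

Effective focal length f = 458 × 0.64 = 293.12 mm.
α = 2·arctan(24.89 / (2 × 293.12)) = 2·arctan(0.04246) ≈ 4.8623°.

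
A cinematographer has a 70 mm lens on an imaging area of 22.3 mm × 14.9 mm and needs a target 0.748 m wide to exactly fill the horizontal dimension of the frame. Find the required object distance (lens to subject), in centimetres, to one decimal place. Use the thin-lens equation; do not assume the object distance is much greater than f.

W: 0.748 m = 748 mm.
Magnification m = w/W = dᵢ/dₒ; combined with 1/f = 1/dₒ + 1/dᵢ this gives dₒ = f·(1 + W/w).
dₒ = 70 mm × (1 + 748/22.3) = 70 × 34.5426 ≈ 2417.982 mm = 241.798 cm.

241.8 cm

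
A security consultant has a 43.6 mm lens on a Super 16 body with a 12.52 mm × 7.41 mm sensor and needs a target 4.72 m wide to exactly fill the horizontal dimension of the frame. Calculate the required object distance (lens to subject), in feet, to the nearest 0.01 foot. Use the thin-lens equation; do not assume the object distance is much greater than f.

54.07 ft

W: 4.72 m = 4720 mm.
Magnification m = w/W = dᵢ/dₒ; combined with 1/f = 1/dₒ + 1/dᵢ this gives dₒ = f·(1 + W/w).
dₒ = 43.6 mm × (1 + 4720/12.52) = 43.6 × 377.9968 ≈ 16480.661 mm = 16480.661/304.8 ft = 54.0704 ft.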